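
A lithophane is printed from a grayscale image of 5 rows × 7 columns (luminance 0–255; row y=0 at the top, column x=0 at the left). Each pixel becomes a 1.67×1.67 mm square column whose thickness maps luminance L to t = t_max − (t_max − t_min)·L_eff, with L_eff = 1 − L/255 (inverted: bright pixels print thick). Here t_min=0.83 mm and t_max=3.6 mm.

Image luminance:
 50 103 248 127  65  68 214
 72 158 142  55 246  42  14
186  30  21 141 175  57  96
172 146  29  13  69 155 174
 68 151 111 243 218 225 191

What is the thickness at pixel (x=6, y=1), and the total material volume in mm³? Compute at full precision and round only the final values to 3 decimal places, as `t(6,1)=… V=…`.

t(6,1)=0.982 V=210.529

span = t_max - t_min = 3.6 - 0.83 = 2.770
L(6,1) = 14, L_eff = 1 - 14/255 = 0.945098 (inverted)
t(6,1) = 3.6 - 2.770·0.945098 = 0.982
Σt over all 5·7 pixels = 12833/170 ≈ 75.4882353
V = pitch²·Σt = 1.67²·12833/170 = 210.529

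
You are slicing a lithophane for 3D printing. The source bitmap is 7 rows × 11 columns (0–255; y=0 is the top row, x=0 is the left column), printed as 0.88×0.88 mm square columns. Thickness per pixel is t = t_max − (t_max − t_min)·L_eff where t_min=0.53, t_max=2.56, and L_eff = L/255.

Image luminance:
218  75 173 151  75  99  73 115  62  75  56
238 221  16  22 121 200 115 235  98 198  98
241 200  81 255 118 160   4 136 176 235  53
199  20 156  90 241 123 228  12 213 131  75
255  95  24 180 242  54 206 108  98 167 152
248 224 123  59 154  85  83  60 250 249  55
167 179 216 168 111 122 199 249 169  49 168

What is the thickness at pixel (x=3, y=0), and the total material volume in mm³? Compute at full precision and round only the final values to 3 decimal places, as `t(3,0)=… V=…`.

span = t_max - t_min = 2.56 - 0.53 = 2.030
L(3,0) = 151, L_eff = 151/255 = 0.592157
t(3,0) = 2.56 - 2.030·0.592157 = 1.358
Σt over all 7·11 pixels = 2824213/25500 ≈ 110.7534510
V = pitch²·Σt = 0.88²·2824213/25500 = 85.767

t(3,0)=1.358 V=85.767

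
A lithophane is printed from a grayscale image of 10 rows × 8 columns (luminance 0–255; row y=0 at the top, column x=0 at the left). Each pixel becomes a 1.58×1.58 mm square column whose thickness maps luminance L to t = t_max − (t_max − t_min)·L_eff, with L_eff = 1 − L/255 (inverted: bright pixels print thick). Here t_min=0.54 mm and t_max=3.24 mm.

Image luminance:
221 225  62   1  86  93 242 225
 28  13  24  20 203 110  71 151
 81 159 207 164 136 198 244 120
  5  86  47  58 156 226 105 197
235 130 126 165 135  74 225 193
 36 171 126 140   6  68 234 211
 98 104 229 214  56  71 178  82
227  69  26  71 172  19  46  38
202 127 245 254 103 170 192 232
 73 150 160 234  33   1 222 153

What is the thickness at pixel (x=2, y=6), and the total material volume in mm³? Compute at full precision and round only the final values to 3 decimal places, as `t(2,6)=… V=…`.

span = t_max - t_min = 3.24 - 0.54 = 2.700
L(2,6) = 229, L_eff = 1 - 229/255 = 0.101961 (inverted)
t(2,6) = 3.24 - 2.700·0.101961 = 2.965
Σt over all 10·8 pixels = 13113/85 ≈ 154.2705882
V = pitch²·Σt = 1.58²·13113/85 = 385.121

t(2,6)=2.965 V=385.121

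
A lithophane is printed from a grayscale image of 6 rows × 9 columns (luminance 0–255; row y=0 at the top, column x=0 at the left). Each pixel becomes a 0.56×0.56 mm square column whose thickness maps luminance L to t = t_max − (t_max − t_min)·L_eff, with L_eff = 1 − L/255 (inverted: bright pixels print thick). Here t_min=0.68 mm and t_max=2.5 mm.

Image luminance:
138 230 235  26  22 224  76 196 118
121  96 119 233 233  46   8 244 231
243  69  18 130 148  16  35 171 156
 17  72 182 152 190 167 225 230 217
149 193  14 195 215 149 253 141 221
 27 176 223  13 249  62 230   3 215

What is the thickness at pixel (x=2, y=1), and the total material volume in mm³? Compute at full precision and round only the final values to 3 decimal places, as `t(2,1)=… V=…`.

t(2,1)=1.529 V=28.889

span = t_max - t_min = 2.5 - 0.68 = 1.820
L(2,1) = 119, L_eff = 1 - 119/255 = 0.533333 (inverted)
t(2,1) = 2.5 - 1.820·0.533333 = 1.529
Σt over all 6·9 pixels = 587261/6375 ≈ 92.1193725
V = pitch²·Σt = 0.56²·587261/6375 = 28.889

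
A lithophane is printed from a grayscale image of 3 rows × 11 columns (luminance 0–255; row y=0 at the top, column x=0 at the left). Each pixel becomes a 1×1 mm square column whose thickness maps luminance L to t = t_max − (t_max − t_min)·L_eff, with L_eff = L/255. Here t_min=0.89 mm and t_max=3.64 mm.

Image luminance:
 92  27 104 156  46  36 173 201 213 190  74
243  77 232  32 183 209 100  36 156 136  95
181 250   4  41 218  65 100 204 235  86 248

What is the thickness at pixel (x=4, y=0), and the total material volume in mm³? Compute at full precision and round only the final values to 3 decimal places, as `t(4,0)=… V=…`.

span = t_max - t_min = 3.64 - 0.89 = 2.750
L(4,0) = 46, L_eff = 46/255 = 0.180392
t(4,0) = 3.64 - 2.750·0.180392 = 3.144
Σt over all 3·11 pixels = 122749/1700 ≈ 72.2052941
V = pitch²·Σt = 1²·122749/1700 = 72.205

t(4,0)=3.144 V=72.205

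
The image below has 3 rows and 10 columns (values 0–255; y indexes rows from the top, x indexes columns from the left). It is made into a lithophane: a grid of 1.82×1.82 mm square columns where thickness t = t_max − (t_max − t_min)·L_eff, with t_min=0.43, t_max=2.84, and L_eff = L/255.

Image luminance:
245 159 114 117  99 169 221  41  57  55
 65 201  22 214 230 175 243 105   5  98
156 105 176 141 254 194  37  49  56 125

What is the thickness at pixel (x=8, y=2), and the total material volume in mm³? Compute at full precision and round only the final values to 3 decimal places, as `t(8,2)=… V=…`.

t(8,2)=2.311 V=159.249

span = t_max - t_min = 2.84 - 0.43 = 2.410
L(8,2) = 56, L_eff = 56/255 = 0.219608
t(8,2) = 2.84 - 2.410·0.219608 = 2.311
Σt over all 3·10 pixels = 306488/6375 ≈ 48.0765490
V = pitch²·Σt = 1.82²·306488/6375 = 159.249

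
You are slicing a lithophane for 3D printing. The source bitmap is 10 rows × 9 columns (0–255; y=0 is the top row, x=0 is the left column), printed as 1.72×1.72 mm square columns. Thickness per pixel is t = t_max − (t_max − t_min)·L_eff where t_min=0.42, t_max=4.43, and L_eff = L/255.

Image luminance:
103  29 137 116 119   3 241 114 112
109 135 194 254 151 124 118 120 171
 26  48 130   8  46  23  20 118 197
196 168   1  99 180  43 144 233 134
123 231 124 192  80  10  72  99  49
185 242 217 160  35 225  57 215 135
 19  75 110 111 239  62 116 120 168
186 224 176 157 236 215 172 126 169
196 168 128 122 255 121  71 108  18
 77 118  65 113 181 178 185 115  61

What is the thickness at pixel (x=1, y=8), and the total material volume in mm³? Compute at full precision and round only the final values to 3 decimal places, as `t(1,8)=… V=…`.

t(1,8)=1.788 V=640.972

span = t_max - t_min = 4.43 - 0.42 = 4.010
L(1,8) = 168, L_eff = 168/255 = 0.658824
t(1,8) = 4.43 - 4.010·0.658824 = 1.788
Σt over all 10·9 pixels = 2762437/12750 ≈ 216.6617255
V = pitch²·Σt = 1.72²·2762437/12750 = 640.972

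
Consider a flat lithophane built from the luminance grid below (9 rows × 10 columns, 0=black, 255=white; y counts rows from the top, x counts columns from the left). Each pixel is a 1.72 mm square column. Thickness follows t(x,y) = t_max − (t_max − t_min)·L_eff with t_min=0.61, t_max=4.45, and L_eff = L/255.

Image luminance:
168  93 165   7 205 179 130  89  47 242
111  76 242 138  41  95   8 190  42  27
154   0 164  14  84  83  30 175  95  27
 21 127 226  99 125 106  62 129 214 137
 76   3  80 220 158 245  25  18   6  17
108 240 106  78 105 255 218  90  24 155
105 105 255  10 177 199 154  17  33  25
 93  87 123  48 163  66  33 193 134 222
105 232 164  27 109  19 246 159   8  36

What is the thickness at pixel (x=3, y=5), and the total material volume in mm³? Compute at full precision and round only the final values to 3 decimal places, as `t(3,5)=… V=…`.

t(3,5)=3.275 V=741.967

span = t_max - t_min = 4.45 - 0.61 = 3.840
L(3,5) = 78, L_eff = 78/255 = 0.305882
t(3,5) = 4.45 - 3.840·0.305882 = 3.275
Σt over all 9·10 pixels = 1065901/4250 ≈ 250.8002353
V = pitch²·Σt = 1.72²·1065901/4250 = 741.967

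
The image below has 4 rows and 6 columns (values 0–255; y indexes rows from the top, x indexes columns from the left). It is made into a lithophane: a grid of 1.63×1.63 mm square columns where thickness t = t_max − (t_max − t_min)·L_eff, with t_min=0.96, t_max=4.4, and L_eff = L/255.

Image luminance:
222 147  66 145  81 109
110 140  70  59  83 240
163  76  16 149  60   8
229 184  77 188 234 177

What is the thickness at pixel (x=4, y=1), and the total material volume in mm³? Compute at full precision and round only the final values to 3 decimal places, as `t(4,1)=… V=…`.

t(4,1)=3.280 V=171.860

span = t_max - t_min = 4.4 - 0.96 = 3.440
L(4,1) = 83, L_eff = 83/255 = 0.325490
t(4,1) = 4.4 - 3.440·0.325490 = 3.280
Σt over all 4·6 pixels = 137454/2125 ≈ 64.6842353
V = pitch²·Σt = 1.63²·137454/2125 = 171.860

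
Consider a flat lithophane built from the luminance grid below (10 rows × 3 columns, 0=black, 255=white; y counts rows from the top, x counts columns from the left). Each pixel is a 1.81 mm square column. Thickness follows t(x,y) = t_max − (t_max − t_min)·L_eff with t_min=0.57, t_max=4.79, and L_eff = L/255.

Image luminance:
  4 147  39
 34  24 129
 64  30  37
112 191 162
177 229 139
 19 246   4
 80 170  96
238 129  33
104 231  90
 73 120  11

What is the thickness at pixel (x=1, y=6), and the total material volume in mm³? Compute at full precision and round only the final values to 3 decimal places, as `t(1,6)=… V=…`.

t(1,6)=1.977 V=299.344

span = t_max - t_min = 4.79 - 0.57 = 4.220
L(1,6) = 170, L_eff = 170/255 = 0.666667
t(1,6) = 4.79 - 4.220·0.666667 = 1.977
Σt over all 10·3 pixels = 91.372
V = pitch²·Σt = 1.81²·91.372 = 299.344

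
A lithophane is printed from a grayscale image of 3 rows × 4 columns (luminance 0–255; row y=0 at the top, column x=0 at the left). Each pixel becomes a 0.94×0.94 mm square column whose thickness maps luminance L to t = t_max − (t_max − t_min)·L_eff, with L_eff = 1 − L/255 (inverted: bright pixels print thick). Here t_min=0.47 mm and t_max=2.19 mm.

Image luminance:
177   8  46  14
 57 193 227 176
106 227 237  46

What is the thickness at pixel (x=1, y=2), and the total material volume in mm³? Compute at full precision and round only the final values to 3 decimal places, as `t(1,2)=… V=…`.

span = t_max - t_min = 2.19 - 0.47 = 1.720
L(1,2) = 227, L_eff = 1 - 227/255 = 0.109804 (inverted)
t(1,2) = 2.19 - 1.720·0.109804 = 2.001
Σt over all 3·4 pixels = 101057/6375 ≈ 15.8520784
V = pitch²·Σt = 0.94²·101057/6375 = 14.007

t(1,2)=2.001 V=14.007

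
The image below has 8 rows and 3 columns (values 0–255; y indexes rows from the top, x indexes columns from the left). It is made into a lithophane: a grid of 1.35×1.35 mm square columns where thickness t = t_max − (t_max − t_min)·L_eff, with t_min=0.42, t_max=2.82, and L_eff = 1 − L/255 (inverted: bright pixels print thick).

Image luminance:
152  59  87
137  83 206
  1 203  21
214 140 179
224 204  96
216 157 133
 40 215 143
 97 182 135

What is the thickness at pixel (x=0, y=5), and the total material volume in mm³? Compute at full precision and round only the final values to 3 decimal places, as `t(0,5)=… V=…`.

t(0,5)=2.453 V=75.387

span = t_max - t_min = 2.82 - 0.42 = 2.400
L(0,5) = 216, L_eff = 1 - 216/255 = 0.152941 (inverted)
t(0,5) = 2.82 - 2.400·0.152941 = 2.453
Σt over all 8·3 pixels = 3516/85 ≈ 41.3647059
V = pitch²·Σt = 1.35²·3516/85 = 75.387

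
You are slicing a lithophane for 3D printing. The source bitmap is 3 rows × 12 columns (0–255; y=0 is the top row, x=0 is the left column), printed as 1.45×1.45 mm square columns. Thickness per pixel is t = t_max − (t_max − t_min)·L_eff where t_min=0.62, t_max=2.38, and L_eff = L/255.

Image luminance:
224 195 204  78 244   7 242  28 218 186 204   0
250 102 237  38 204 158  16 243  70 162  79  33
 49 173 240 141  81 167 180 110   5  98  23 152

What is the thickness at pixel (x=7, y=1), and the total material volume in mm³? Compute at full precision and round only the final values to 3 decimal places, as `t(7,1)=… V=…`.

t(7,1)=0.703 V=109.893

span = t_max - t_min = 2.38 - 0.62 = 1.760
L(7,1) = 243, L_eff = 243/255 = 0.952941
t(7,1) = 2.38 - 1.760·0.952941 = 0.703
Σt over all 3·12 pixels = 333206/6375 ≈ 52.2676078
V = pitch²·Σt = 1.45²·333206/6375 = 109.893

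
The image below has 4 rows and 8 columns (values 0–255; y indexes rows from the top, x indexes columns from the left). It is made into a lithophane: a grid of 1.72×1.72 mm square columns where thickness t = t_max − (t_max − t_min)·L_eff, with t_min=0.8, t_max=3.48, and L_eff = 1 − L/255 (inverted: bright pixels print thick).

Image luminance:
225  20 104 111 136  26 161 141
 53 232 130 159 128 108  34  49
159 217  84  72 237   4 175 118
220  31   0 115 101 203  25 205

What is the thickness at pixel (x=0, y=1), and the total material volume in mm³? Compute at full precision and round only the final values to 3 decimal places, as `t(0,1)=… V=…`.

span = t_max - t_min = 3.48 - 0.8 = 2.680
L(0,1) = 53, L_eff = 1 - 53/255 = 0.792157 (inverted)
t(0,1) = 3.48 - 2.680·0.792157 = 1.357
Σt over all 4·8 pixels = 138887/2125 ≈ 65.3585882
V = pitch²·Σt = 1.72²·138887/2125 = 193.357

t(0,1)=1.357 V=193.357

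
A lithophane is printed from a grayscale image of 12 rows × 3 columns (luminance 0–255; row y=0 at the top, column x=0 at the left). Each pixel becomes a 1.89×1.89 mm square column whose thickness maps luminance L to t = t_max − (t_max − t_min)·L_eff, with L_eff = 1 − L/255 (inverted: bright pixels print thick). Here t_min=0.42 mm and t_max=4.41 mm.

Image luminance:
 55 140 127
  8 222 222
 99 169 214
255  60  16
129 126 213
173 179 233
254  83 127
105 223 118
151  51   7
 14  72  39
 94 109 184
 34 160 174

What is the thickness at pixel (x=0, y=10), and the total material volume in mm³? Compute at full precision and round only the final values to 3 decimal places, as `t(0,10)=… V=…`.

t(0,10)=1.891 V=313.297

span = t_max - t_min = 4.41 - 0.42 = 3.990
L(0,10) = 94, L_eff = 1 - 94/255 = 0.631373 (inverted)
t(0,10) = 4.41 - 3.990·0.631373 = 1.891
Σt over all 12·3 pixels = 745507/8500 ≈ 87.7067059
V = pitch²·Σt = 1.89²·745507/8500 = 313.297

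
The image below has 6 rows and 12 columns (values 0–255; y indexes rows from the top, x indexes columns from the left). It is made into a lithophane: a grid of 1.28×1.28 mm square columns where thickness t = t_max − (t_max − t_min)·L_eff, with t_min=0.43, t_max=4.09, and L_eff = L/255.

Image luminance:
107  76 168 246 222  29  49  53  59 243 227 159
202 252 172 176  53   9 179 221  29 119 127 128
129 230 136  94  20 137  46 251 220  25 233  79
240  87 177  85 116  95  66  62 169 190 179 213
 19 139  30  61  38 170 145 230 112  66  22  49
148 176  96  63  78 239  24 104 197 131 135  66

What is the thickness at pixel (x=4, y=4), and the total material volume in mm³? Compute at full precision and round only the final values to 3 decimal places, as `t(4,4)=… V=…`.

span = t_max - t_min = 4.09 - 0.43 = 3.660
L(4,4) = 38, L_eff = 38/255 = 0.149020
t(4,4) = 4.09 - 3.660·0.149020 = 3.545
Σt over all 6·12 pixels = 347549/2125 ≈ 163.5524706
V = pitch²·Σt = 1.28²·347549/2125 = 267.964

t(4,4)=3.545 V=267.964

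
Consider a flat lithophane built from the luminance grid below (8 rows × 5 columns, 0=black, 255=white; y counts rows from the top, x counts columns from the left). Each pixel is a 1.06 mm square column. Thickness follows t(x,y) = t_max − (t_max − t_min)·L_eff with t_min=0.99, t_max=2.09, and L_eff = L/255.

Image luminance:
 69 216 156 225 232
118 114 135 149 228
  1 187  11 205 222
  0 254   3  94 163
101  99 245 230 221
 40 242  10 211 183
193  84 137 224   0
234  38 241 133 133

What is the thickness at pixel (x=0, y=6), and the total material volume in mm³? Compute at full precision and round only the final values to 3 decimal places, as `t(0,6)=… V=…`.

span = t_max - t_min = 2.09 - 0.99 = 1.100
L(0,6) = 193, L_eff = 193/255 = 0.756863
t(0,6) = 2.09 - 1.100·0.756863 = 1.257
Σt over all 8·5 pixels = 49863/850 ≈ 58.6623529
V = pitch²·Σt = 1.06²·49863/850 = 65.913

t(0,6)=1.257 V=65.913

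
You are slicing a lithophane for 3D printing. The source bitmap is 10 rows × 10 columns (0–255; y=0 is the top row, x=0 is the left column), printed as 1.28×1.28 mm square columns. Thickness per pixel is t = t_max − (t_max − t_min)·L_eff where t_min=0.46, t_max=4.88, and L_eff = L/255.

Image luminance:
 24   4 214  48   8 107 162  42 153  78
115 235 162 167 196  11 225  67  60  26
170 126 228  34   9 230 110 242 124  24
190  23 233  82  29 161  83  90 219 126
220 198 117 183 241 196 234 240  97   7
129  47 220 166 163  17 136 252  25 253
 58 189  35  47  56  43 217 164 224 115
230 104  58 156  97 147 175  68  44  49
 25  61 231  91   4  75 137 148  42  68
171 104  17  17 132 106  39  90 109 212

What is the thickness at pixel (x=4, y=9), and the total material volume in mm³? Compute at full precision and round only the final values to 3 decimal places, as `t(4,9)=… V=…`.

t(4,9)=2.592 V=460.655

span = t_max - t_min = 4.88 - 0.46 = 4.420
L(4,9) = 132, L_eff = 132/255 = 0.517647
t(4,9) = 4.88 - 4.420·0.517647 = 2.592
Σt over all 10·10 pixels = 210871/750 ≈ 281.1613333
V = pitch²·Σt = 1.28²·210871/750 = 460.655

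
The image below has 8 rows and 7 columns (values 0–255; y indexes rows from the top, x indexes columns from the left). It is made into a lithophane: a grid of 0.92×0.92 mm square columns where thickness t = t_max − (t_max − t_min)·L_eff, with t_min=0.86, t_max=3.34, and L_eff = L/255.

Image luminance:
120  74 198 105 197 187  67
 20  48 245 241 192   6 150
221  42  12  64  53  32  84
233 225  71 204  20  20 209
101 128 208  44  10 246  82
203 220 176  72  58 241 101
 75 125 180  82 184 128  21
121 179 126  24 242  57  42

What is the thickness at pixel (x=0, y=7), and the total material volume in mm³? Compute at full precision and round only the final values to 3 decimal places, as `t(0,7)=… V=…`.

t(0,7)=2.163 V=102.204

span = t_max - t_min = 3.34 - 0.86 = 2.480
L(0,7) = 121, L_eff = 121/255 = 0.474510
t(0,7) = 3.34 - 2.480·0.474510 = 2.163
Σt over all 8·7 pixels = 256596/2125 ≈ 120.7510588
V = pitch²·Σt = 0.92²·256596/2125 = 102.204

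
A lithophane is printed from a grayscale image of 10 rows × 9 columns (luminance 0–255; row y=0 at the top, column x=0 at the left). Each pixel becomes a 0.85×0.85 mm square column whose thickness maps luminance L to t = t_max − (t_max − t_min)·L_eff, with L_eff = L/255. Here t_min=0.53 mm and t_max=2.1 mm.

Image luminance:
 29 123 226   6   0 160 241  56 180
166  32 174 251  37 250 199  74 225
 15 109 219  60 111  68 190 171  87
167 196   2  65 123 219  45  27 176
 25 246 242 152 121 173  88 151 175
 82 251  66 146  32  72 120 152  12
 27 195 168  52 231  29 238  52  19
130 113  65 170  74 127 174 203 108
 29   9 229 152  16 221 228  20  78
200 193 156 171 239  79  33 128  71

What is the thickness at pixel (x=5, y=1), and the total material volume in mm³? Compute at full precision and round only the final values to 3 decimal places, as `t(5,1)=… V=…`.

t(5,1)=0.561 V=86.678

span = t_max - t_min = 2.1 - 0.53 = 1.570
L(5,1) = 250, L_eff = 250/255 = 0.980392
t(5,1) = 2.1 - 1.570·0.980392 = 0.561
Σt over all 10·9 pixels = 764804/6375 ≈ 119.9692549
V = pitch²·Σt = 0.85²·764804/6375 = 86.678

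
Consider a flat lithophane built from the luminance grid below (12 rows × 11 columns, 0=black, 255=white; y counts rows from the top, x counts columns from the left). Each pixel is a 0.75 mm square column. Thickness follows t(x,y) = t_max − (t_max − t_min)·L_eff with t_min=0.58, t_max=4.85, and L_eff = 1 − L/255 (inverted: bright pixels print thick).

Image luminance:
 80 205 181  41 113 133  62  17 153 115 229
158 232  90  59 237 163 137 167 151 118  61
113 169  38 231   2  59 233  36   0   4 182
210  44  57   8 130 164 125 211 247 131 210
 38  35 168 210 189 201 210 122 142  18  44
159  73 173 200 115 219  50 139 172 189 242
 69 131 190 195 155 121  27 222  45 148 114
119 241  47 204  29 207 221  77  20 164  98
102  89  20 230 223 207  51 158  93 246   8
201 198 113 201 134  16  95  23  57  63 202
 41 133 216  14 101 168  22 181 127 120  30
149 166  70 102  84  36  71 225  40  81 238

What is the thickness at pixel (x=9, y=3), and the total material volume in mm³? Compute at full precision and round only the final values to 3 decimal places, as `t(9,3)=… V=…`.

span = t_max - t_min = 4.85 - 0.58 = 4.270
L(9,3) = 131, L_eff = 1 - 131/255 = 0.486275 (inverted)
t(9,3) = 4.85 - 4.270·0.486275 = 2.774
Σt over all 12·11 pixels = 9041761/25500 ≈ 354.5788627
V = pitch²·Σt = 0.75²·9041761/25500 = 199.451

t(9,3)=2.774 V=199.451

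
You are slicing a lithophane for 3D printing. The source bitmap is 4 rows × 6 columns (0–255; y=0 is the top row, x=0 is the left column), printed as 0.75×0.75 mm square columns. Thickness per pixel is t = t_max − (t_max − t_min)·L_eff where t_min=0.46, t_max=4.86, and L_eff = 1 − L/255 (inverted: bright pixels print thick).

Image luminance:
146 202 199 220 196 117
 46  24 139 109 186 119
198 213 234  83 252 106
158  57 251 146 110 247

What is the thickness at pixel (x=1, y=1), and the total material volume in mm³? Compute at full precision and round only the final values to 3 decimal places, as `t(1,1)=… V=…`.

span = t_max - t_min = 4.86 - 0.46 = 4.400
L(1,1) = 24, L_eff = 1 - 24/255 = 0.905882 (inverted)
t(1,1) = 4.86 - 4.400·0.905882 = 0.874
Σt over all 4·6 pixels = 96752/1275 ≈ 75.8839216
V = pitch²·Σt = 0.75²·96752/1275 = 42.685

t(1,1)=0.874 V=42.685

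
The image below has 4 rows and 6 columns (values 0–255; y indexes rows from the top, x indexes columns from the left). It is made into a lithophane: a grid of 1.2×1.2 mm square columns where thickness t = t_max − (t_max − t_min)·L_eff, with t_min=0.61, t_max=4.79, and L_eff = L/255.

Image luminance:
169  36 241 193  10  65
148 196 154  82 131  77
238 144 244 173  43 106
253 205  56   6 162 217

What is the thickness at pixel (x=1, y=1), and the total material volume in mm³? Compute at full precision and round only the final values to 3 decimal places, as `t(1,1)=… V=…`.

t(1,1)=1.577 V=86.490

span = t_max - t_min = 4.79 - 0.61 = 4.180
L(1,1) = 196, L_eff = 196/255 = 0.768627
t(1,1) = 4.79 - 4.180·0.768627 = 1.577
Σt over all 4·6 pixels = 45047/750 ≈ 60.0626667
V = pitch²·Σt = 1.2²·45047/750 = 86.490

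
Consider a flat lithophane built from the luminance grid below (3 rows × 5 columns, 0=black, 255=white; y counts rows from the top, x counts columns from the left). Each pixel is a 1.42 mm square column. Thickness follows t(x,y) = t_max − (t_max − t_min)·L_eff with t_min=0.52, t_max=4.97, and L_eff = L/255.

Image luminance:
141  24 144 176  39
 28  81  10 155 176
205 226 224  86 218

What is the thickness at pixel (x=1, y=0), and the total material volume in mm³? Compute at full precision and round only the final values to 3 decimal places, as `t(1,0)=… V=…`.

t(1,0)=4.551 V=82.304

span = t_max - t_min = 4.97 - 0.52 = 4.450
L(1,0) = 24, L_eff = 24/255 = 0.094118
t(1,0) = 4.97 - 4.450·0.094118 = 4.551
Σt over all 3·5 pixels = 52042/1275 ≈ 40.8172549
V = pitch²·Σt = 1.42²·52042/1275 = 82.304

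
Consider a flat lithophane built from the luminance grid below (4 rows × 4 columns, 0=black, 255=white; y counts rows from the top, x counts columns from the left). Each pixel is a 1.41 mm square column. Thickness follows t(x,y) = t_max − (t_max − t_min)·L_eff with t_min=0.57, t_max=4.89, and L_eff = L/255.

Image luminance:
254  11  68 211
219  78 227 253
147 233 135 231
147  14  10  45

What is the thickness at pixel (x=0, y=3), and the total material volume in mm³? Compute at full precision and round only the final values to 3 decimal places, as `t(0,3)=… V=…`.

t(0,3)=2.400 V=78.656

span = t_max - t_min = 4.89 - 0.57 = 4.320
L(0,3) = 147, L_eff = 147/255 = 0.576471
t(0,3) = 4.89 - 4.320·0.576471 = 2.400
Σt over all 4·4 pixels = 84072/2125 ≈ 39.5632941
V = pitch²·Σt = 1.41²·84072/2125 = 78.656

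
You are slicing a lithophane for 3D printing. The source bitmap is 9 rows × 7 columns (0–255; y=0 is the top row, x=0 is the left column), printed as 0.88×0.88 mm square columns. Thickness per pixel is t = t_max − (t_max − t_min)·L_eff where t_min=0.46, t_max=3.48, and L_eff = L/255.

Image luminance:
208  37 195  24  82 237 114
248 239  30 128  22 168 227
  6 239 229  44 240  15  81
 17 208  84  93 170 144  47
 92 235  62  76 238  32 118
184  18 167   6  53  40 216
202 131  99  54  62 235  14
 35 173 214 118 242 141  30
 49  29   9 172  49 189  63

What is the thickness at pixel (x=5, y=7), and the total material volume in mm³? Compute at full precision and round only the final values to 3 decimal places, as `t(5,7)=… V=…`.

span = t_max - t_min = 3.48 - 0.46 = 3.020
L(5,7) = 141, L_eff = 141/255 = 0.552941
t(5,7) = 3.48 - 3.020·0.552941 = 1.810
Σt over all 9·7 pixels = 1674437/12750 ≈ 131.3283922
V = pitch²·Σt = 0.88²·1674437/12750 = 101.701

t(5,7)=1.810 V=101.701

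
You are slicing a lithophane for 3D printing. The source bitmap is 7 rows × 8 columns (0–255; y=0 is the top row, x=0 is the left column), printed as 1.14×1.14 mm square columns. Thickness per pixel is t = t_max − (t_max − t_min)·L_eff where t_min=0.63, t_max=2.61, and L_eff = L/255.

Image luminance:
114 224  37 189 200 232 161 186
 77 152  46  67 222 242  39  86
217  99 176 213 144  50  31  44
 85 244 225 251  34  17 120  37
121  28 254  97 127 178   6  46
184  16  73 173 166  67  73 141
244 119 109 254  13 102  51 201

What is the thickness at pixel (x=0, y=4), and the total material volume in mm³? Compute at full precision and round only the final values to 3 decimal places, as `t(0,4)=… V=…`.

span = t_max - t_min = 2.61 - 0.63 = 1.980
L(0,4) = 121, L_eff = 121/255 = 0.474510
t(0,4) = 2.61 - 1.980·0.474510 = 1.670
Σt over all 7·8 pixels = 193374/2125 ≈ 90.9995294
V = pitch²·Σt = 1.14²·193374/2125 = 118.263

t(0,4)=1.670 V=118.263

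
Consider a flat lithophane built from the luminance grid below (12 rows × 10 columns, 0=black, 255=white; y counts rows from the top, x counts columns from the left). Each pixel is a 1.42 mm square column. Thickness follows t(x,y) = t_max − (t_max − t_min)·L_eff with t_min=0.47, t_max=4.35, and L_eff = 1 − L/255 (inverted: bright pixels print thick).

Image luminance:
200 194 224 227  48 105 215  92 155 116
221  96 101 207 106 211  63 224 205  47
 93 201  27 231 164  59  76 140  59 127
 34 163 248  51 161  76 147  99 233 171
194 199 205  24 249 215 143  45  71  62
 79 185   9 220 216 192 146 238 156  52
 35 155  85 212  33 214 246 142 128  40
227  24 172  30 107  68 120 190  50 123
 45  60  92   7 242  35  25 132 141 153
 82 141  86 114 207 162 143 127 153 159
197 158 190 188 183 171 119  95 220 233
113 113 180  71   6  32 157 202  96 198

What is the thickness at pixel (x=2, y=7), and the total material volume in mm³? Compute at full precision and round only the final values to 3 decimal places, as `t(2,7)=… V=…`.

t(2,7)=3.087 V=609.099

span = t_max - t_min = 4.35 - 0.47 = 3.880
L(2,7) = 172, L_eff = 1 - 172/255 = 0.325490 (inverted)
t(2,7) = 4.35 - 3.880·0.325490 = 3.087
Σt over all 12·10 pixels = 641904/2125 ≈ 302.0724706
V = pitch²·Σt = 1.42²·641904/2125 = 609.099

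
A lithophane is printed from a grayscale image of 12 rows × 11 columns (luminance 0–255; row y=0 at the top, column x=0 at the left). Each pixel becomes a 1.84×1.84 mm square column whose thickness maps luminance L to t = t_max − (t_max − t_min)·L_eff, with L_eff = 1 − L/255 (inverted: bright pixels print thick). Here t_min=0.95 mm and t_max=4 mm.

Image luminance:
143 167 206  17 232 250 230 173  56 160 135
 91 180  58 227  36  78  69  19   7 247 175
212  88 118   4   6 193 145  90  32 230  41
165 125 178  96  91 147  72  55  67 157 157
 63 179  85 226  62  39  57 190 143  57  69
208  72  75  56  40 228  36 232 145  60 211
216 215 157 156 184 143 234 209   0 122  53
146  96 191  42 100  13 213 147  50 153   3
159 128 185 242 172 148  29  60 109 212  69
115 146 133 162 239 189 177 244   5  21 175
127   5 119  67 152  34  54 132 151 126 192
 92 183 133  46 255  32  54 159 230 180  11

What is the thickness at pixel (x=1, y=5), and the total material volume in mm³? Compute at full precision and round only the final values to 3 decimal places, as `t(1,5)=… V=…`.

span = t_max - t_min = 4 - 0.95 = 3.050
L(1,5) = 72, L_eff = 1 - 72/255 = 0.717647 (inverted)
t(1,5) = 4 - 3.050·0.717647 = 1.811
Σt over all 12·11 pixels = 821617/2550 ≈ 322.2027451
V = pitch²·Σt = 1.84²·821617/2550 = 1090.850

t(1,5)=1.811 V=1090.850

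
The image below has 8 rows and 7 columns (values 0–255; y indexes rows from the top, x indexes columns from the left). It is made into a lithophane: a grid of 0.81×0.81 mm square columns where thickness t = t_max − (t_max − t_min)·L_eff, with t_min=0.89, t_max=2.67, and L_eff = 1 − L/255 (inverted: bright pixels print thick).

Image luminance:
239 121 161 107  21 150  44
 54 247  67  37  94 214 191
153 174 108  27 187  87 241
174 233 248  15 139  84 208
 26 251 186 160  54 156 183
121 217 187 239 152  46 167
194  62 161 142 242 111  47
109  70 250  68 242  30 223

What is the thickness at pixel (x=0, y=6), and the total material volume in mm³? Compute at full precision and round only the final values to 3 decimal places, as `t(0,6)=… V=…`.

t(0,6)=2.244 V=68.977

span = t_max - t_min = 2.67 - 0.89 = 1.780
L(0,6) = 194, L_eff = 1 - 194/255 = 0.239216 (inverted)
t(0,6) = 2.67 - 1.780·0.239216 = 2.244
Σt over all 8·7 pixels = 1340429/12750 ≈ 105.1316863
V = pitch²·Σt = 0.81²·1340429/12750 = 68.977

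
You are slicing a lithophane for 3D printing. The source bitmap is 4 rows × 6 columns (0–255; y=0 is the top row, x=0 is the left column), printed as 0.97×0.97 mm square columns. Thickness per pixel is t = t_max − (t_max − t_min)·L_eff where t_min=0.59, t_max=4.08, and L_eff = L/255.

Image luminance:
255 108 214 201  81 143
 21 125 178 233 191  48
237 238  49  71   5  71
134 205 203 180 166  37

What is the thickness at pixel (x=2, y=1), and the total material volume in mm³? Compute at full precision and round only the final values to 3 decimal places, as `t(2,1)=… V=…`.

span = t_max - t_min = 4.08 - 0.59 = 3.490
L(2,1) = 178, L_eff = 178/255 = 0.698039
t(2,1) = 4.08 - 3.490·0.698039 = 1.644
Σt over all 4·6 pixels = 656227/12750 ≈ 51.4687843
V = pitch²·Σt = 0.97²·656227/12750 = 48.427

t(2,1)=1.644 V=48.427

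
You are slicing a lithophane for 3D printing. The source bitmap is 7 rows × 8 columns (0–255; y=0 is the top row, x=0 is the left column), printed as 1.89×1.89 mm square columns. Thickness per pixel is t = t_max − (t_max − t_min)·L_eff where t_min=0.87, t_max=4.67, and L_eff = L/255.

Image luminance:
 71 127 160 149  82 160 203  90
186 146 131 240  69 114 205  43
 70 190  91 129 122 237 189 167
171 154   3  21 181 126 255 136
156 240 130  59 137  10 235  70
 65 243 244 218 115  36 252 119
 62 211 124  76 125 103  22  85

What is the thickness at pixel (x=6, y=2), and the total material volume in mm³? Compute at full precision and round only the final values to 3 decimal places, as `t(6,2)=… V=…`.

span = t_max - t_min = 4.67 - 0.87 = 3.800
L(6,2) = 189, L_eff = 189/255 = 0.741176
t(6,2) = 4.67 - 3.800·0.741176 = 1.854
Σt over all 7·8 pixels = 189893/1275 ≈ 148.9356863
V = pitch²·Σt = 1.89²·189893/1275 = 532.013

t(6,2)=1.854 V=532.013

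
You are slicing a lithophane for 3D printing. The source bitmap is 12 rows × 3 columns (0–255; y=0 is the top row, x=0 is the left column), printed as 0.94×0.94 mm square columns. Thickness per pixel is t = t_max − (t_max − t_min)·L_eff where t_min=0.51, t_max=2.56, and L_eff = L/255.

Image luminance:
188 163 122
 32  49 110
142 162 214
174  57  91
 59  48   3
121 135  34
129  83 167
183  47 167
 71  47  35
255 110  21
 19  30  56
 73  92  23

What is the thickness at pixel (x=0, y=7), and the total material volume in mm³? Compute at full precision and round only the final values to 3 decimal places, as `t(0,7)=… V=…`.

span = t_max - t_min = 2.56 - 0.51 = 2.050
L(0,7) = 183, L_eff = 183/255 = 0.717647
t(0,7) = 2.56 - 2.050·0.717647 = 1.089
Σt over all 12·3 pixels = 81506/1275 ≈ 63.9262745
V = pitch²·Σt = 0.94²·81506/1275 = 56.485

t(0,7)=1.089 V=56.485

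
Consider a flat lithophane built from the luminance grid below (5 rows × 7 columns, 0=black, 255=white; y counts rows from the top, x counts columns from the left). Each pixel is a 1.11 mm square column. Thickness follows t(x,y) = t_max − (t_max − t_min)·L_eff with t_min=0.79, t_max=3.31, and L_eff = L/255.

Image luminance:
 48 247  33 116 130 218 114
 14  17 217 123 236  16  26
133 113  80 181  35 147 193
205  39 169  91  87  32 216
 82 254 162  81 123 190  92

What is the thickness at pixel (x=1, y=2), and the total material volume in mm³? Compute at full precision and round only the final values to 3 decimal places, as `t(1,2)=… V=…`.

t(1,2)=2.193 V=90.869

span = t_max - t_min = 3.31 - 0.79 = 2.520
L(1,2) = 113, L_eff = 113/255 = 0.443137
t(1,2) = 3.31 - 2.520·0.443137 = 2.193
Σt over all 5·7 pixels = 125377/1700 ≈ 73.7511765
V = pitch²·Σt = 1.11²·125377/1700 = 90.869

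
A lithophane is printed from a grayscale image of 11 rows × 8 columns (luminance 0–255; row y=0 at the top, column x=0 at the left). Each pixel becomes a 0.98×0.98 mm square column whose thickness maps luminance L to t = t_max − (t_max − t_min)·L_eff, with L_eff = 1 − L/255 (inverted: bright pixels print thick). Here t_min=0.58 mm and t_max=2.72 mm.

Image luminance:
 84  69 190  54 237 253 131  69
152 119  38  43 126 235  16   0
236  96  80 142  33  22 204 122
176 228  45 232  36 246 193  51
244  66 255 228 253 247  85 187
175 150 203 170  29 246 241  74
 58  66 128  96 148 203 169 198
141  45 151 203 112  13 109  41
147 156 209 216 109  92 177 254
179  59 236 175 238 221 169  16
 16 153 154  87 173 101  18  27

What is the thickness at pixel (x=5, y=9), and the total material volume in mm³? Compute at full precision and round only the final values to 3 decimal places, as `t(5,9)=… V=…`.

t(5,9)=2.435 V=146.333

span = t_max - t_min = 2.72 - 0.58 = 2.140
L(5,9) = 221, L_eff = 1 - 221/255 = 0.133333 (inverted)
t(5,9) = 2.72 - 2.140·0.133333 = 2.435
Σt over all 11·8 pixels = 971339/6375 ≈ 152.3669020
V = pitch²·Σt = 0.98²·971339/6375 = 146.333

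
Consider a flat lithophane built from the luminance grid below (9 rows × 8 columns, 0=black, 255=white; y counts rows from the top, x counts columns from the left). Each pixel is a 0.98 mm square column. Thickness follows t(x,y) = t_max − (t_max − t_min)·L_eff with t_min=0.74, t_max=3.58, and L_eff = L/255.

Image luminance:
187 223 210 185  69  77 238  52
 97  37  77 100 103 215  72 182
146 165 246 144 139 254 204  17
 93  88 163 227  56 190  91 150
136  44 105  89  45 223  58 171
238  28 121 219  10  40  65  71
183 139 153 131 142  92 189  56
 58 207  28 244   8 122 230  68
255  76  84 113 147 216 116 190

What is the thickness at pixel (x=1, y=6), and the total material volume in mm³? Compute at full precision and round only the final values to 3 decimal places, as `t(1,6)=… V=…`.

span = t_max - t_min = 3.58 - 0.74 = 2.840
L(1,6) = 139, L_eff = 139/255 = 0.545098
t(1,6) = 3.58 - 2.840·0.545098 = 2.032
Σt over all 9·8 pixels = 975323/6375 ≈ 152.9918431
V = pitch²·Σt = 0.98²·975323/6375 = 146.933

t(1,6)=2.032 V=146.933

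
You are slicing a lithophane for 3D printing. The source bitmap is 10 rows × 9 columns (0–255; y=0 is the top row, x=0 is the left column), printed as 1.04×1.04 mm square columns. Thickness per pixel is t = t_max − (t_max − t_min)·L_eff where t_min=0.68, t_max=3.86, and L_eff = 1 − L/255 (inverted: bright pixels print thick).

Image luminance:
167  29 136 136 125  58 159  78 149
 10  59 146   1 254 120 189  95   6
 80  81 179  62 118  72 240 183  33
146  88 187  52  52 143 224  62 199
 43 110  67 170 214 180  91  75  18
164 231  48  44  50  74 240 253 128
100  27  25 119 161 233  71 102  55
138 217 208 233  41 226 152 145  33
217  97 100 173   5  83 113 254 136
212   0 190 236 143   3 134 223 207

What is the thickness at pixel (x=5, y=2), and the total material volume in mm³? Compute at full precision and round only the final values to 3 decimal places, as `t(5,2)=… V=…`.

span = t_max - t_min = 3.86 - 0.68 = 3.180
L(5,2) = 72, L_eff = 1 - 72/255 = 0.717647 (inverted)
t(5,2) = 3.86 - 3.180·0.717647 = 1.578
Σt over all 10·9 pixels = 84999/425 ≈ 199.9976471
V = pitch²·Σt = 1.04²·84999/425 = 216.317

t(5,2)=1.578 V=216.317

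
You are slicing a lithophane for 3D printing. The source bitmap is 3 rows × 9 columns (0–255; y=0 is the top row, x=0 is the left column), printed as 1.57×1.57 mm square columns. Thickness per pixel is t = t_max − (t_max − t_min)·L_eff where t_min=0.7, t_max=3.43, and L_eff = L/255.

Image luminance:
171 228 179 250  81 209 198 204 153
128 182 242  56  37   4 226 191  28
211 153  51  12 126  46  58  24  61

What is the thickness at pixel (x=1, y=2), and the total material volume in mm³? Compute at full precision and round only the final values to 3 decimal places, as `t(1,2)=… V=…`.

span = t_max - t_min = 3.43 - 0.7 = 2.730
L(1,2) = 153, L_eff = 153/255 = 0.600000
t(1,2) = 3.43 - 2.730·0.600000 = 1.792
Σt over all 3·9 pixels = 233933/4250 ≈ 55.0430588
V = pitch²·Σt = 1.57²·233933/4250 = 135.676

t(1,2)=1.792 V=135.676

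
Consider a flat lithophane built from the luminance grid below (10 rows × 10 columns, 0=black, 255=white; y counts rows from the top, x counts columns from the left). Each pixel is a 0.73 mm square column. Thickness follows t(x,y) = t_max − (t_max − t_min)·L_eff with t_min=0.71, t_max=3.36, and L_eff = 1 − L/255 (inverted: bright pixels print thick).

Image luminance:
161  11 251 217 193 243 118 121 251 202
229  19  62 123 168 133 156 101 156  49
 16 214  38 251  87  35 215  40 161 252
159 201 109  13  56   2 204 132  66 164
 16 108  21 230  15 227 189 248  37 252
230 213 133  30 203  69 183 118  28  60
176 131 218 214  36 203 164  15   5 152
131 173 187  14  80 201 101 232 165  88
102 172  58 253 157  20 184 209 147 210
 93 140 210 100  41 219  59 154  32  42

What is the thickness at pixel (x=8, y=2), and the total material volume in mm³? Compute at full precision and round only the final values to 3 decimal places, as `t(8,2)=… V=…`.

t(8,2)=2.383 V=111.364

span = t_max - t_min = 3.36 - 0.71 = 2.650
L(8,2) = 161, L_eff = 1 - 161/255 = 0.368627 (inverted)
t(8,2) = 3.36 - 2.650·0.368627 = 2.383
Σt over all 10·10 pixels = 62693/300 ≈ 208.9766667
V = pitch²·Σt = 0.73²·62693/300 = 111.364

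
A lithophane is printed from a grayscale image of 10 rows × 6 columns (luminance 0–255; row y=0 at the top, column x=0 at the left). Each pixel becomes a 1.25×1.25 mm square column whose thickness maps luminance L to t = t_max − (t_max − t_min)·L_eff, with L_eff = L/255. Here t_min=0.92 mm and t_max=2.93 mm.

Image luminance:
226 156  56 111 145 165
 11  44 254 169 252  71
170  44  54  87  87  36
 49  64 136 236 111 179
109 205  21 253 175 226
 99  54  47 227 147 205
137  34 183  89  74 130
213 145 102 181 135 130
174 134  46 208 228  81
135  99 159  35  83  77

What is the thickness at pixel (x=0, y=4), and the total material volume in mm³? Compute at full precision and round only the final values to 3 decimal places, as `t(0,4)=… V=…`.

t(0,4)=2.071 V=179.939

span = t_max - t_min = 2.93 - 0.92 = 2.010
L(0,4) = 109, L_eff = 109/255 = 0.427451
t(0,4) = 2.93 - 2.010·0.427451 = 2.071
Σt over all 10·6 pixels = 978869/8500 ≈ 115.1610588
V = pitch²·Σt = 1.25²·978869/8500 = 179.939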